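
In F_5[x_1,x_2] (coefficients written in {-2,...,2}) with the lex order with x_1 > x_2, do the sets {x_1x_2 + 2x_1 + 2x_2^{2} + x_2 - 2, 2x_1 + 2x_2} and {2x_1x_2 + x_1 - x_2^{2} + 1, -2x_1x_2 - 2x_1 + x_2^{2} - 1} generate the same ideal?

No, the ideals differ.

Two ideals are equal iff their reduced Gröbner bases coincide (the reduced basis is unique for a fixed ordering).
Buchberger on the first generating set:
f_1 = x_1x_2 + 2x_1 + 2x_2^{2} + x_2 - 2, LT = x_1x_2.
f_2 = 2x_1 + 2x_2, LT = x_1.

S(f_1,f_2): lcm = x_1x_2. S = 2x_1 + x_2^{2} + x_2 - 2.
  leading term x_1: subtract (1)·f_2 from 2x_1 + x_2^{2} + x_2 - 2 → x_2^{2} - x_2 - 2
  leading term x_2^{2}: no divisor's leading term divides it; move x_2^{2} to the remainder.
  leading term x_2: no divisor's leading term divides it; move -x_2 to the remainder.
  leading term 1: no divisor's leading term divides it; move -2 to the remainder.
  remainder x_2^{2} - x_2 - 2 ≠ 0; add g_3 = x_2^{2} - x_2 - 2 to the basis.

The other S-polynomials (S(f_1,g_3), S(f_2,g_3)) all reduce to 0 modulo the current basis, so we have a Gröbner basis.
Inter-reduce: drop elements whose leading term is divisible by another's, tail-reduce, and make monic.
Reduced Gröbner basis: {x_1 + x_2, x_2^{2} - x_2 - 2}.

Buchberger on the second generating set:
h_1 = 2x_1x_2 + x_1 - x_2^{2} + 1, LT = x_1x_2.
h_2 = -2x_1x_2 - 2x_1 + x_2^{2} - 1, LT = x_1x_2.

S(h_1,h_2): lcm = x_1x_2. S = 2x_1.
  leading term x_1: no divisor's leading term divides it; move 2x_1 to the remainder.
  remainder 2x_1 ≠ 0; add k_3 = 2x_1 to the basis.

S(h_1,k_3): lcm = x_1x_2. S = -2x_1 + 2x_2^{2} - 2.
  leading term x_1: subtract (-1)·k_3 from -2x_1 + 2x_2^{2} - 2 → 2x_2^{2} - 2
  leading term x_2^{2}: no divisor's leading term divides it; move 2x_2^{2} to the remainder.
  leading term 1: no divisor's leading term divides it; move -2 to the remainder.
  remainder 2x_2^{2} - 2 ≠ 0; add k_4 = 2x_2^{2} - 2 to the basis.

The other S-polynomials (S(h_2,k_3), S(h_1,k_4), S(h_2,k_4), S(k_3,k_4)) all reduce to 0 modulo the current basis, so we have a Gröbner basis.
Inter-reduce: drop elements whose leading term is divisible by another's, tail-reduce, and make monic.
Reduced Gröbner basis: {x_1, x_2^{2} - 1}.

The bases are distinct; the ideals are different.
The choice of monomial ordering does not affect the verdict — as long as both bases are computed under the same ordering, their equality decides ideal equality.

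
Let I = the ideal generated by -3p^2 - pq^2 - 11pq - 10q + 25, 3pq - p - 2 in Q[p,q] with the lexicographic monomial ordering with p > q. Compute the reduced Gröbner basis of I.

f_1 = -3p^2 - pq^2 - 11pq - 10q + 25, LT = p^2.
f_2 = 3pq - p - 2, LT = pq.

S(f_1,f_2): lcm = p^2q. S = 1/3p^2 + 1/3pq^3 + 11/3pq^2 + 2/3p + 10/3q^2 - 25/3q.
  leading term p^2: subtract (-1/9)·f_1 from 1/3p^2 + 1/3pq^3 + 11/3pq^2 + 2/3p + 10/3q^2 - 25/3q → 1/3pq^3 + 32/9pq^2 - 11/9pq + 2/3p + 10/3q^2 - 85/9q + 25/9
  leading term pq^3: subtract (1/9q^2)·f_2 from 1/3pq^3 + 32/9pq^2 - 11/9pq + 2/3p + 10/3q^2 - 85/9q + 25/9 → 11/3pq^2 - 11/9pq + 2/3p + 32/9q^2 - 85/9q + 25/9
  leading term pq^2: subtract (11/9q)·f_2 from 11/3pq^2 - 11/9pq + 2/3p + 32/9q^2 - 85/9q + 25/9 → 2/3p + 32/9q^2 - 7q + 25/9
  leading term p: no divisor's leading term divides it; move 2/3p to the remainder.
  leading term q^2: no divisor's leading term divides it; move 32/9q^2 to the remainder.
  leading term q: no divisor's leading term divides it; move -7q to the remainder.
  leading term 1: no divisor's leading term divides it; move 25/9 to the remainder.
  remainder 2/3p + 32/9q^2 - 7q + 25/9 ≠ 0; add g_3 = 2/3p + 32/9q^2 - 7q + 25/9 to the basis.

S(f_1,g_3): lcm = p^2. S = -5pq^2 + 85/6pq - 25/6p + 10/3q - 25/3.
  leading term pq^2: subtract (-5/3q)·f_2 from -5pq^2 + 85/6pq - 25/6p + 10/3q - 25/3 → 25/2pq - 25/6p - 25/3
  leading term pq: subtract (25/6)·f_2 from 25/2pq - 25/6p - 25/3 → 0
  remainder 0.

S(f_2,g_3): lcm = pq. S = -1/3p - 16/3q^3 + 21/2q^2 - 25/6q - 2/3.
  leading term p: subtract (-1/2)·g_3 from -1/3p - 16/3q^3 + 21/2q^2 - 25/6q - 2/3 → -16/3q^3 + 221/18q^2 - 23/3q + 13/18
  leading term q^3: no divisor's leading term divides it; move -16/3q^3 to the remainder.
  leading term q^2: no divisor's leading term divides it; move 221/18q^2 to the remainder.
  leading term q: no divisor's leading term divides it; move -23/3q to the remainder.
  leading term 1: no divisor's leading term divides it; move 13/18 to the remainder.
  remainder -16/3q^3 + 221/18q^2 - 23/3q + 13/18 ≠ 0; add g_4 = -16/3q^3 + 221/18q^2 - 23/3q + 13/18 to the basis.

S(f_1,g_4): leading monomials are coprime, so the S-polynomial reduces to 0 (Buchberger's first criterion).
S(f_2,g_4): lcm = pq^3. S = 63/32pq^2 - 23/16pq + 13/96p - 2/3q^2.
  leading term pq^2: subtract (21/32q)·f_2 from 63/32pq^2 - 23/16pq + 13/96p - 2/3q^2 → -25/32pq + 13/96p - 2/3q^2 + 21/16q
  leading term pq: subtract (-25/96)·f_2 from -25/32pq + 13/96p - 2/3q^2 + 21/16q → -1/8p - 2/3q^2 + 21/16q - 25/48
  leading term p: subtract (-3/16)·g_3 from -1/8p - 2/3q^2 + 21/16q - 25/48 → 0
  remainder 0.

S(g_3,g_4): leading monomials are coprime, so the S-polynomial reduces to 0 (Buchberger's first criterion).
Every S-polynomial of the final basis reduces to 0, so we have a Gröbner basis.
Inter-reduce: drop elements whose leading term is divisible by another's, tail-reduce, and make monic.

G = {p + 16/3q^2 - 21/2q + 25/6, q^3 - 221/96q^2 + 23/16q - 13/96}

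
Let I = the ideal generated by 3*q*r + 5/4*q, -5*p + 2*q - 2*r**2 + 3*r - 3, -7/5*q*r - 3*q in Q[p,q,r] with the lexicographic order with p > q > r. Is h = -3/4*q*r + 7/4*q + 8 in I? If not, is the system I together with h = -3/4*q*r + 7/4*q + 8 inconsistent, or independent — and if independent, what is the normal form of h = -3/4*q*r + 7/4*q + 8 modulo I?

First compute the reduced Gröbner basis of I by Buchberger's algorithm.
f_1 = 3*q*r + 5/4*q, LT = q*r.
f_2 = -5*p + 2*q - 2*r**2 + 3*r - 3, LT = p.
f_3 = -7/5*q*r - 3*q, LT = q*r.

S(f_1,f_3): lcm = q*r. S = -145/84*q.
  leading term q: no divisor's leading term divides it; move -145/84*q to the remainder.
  remainder -145/84*q ≠ 0; add k_4 = -145/84*q to the basis.

The other S-polynomials (S(f_1,f_2), S(f_2,f_3), S(f_1,k_4), S(f_2,k_4), S(f_3,k_4)) all reduce to 0 modulo the current basis, so we have a Gröbner basis.
Inter-reduce: drop elements whose leading term is divisible by another's, tail-reduce, and make monic.
Reduced Gröbner basis: {p + 2/5*r**2 - 3/5*r + 3/5, q}.
Label its elements g_1 = p + 2/5*r**2 - 3/5*r + 3/5, g_2 = q.

Reduce h = -3/4*q*r + 7/4*q + 8 modulo G:
  leading term q*r: subtract (-3/4*r)·g_2 from -3/4*q*r + 7/4*q + 8 → 7/4*q + 8
  leading term q: subtract (7/4)·g_2 from 7/4*q + 8 → 8
  leading term 1: no divisor's leading term divides it; move 8 to the remainder.
  normal form = 8.
The normal form is nonzero, so h ∉ I. Since h minus its normal form lies in I, I + (h) = I + (n) where n = 8; decide whether this ideal is the whole ring.
Here n = 8 is a nonzero constant, hence a unit: 1 ∈ I + (h), the Gröbner basis of I + (h) is {1}, and the enlarged system has no common solution — adjoining h is inconsistent.

Adjoining -3/4*q*r + 7/4*q + 8 makes the ideal the whole ring: the system is inconsistent.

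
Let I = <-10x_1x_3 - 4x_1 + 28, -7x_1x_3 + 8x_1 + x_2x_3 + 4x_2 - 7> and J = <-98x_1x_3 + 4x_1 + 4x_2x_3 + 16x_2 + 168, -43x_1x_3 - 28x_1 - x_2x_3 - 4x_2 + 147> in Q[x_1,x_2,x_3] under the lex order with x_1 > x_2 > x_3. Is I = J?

Yes, the ideals are equal.

Since reduced Gröbner bases are canonical representatives of ideals under a given ordering, it suffices to compute and compare them.
Buchberger on the first generating set:
f_1 = -10x_1x_3 - 4x_1 + 28, LT = x_1x_3.
f_2 = -7x_1x_3 + 8x_1 + x_2x_3 + 4x_2 - 7, LT = x_1x_3.

S(f_1,f_2): lcm = x_1x_3. S = \tfrac{54}{35}x_1 + \tfrac{1}{7}x_2x_3 + \tfrac{4}{7}x_2 - \tfrac{19}{5}.
  leading term x_1: no divisor's leading term divides it; move \tfrac{54}{35}x_1 to the remainder.
  leading term x_2x_3: no divisor's leading term divides it; move \tfrac{1}{7}x_2x_3 to the remainder.
  leading term x_2: no divisor's leading term divides it; move \tfrac{4}{7}x_2 to the remainder.
  leading term 1: no divisor's leading term divides it; move -\tfrac{19}{5} to the remainder.
  remainder \tfrac{54}{35}x_1 + \tfrac{1}{7}x_2x_3 + \tfrac{4}{7}x_2 - \tfrac{19}{5} ≠ 0; add g_3 = \tfrac{54}{35}x_1 + \tfrac{1}{7}x_2x_3 + \tfrac{4}{7}x_2 - \tfrac{19}{5} to the basis.

S(f_1,g_3): lcm = x_1x_3. S = \tfrac{2}{5}x_1 - \tfrac{5}{54}x_2x_3^{2} - \tfrac{10}{27}x_2x_3 + \tfrac{133}{54}x_3 - \tfrac{14}{5}.
  leading term x_1: subtract (\tfrac{7}{27})·g_3 from \tfrac{2}{5}x_1 - \tfrac{5}{54}x_2x_3^{2} - \tfrac{10}{27}x_2x_3 + \tfrac{133}{54}x_3 - \tfrac{14}{5} → -\tfrac{5}{54}x_2x_3^{2} - \tfrac{11}{27}x_2x_3 - \tfrac{4}{27}x_2 + \tfrac{133}{54}x_3 - \tfrac{49}{27}
  leading term x_2x_3^{2}: no divisor's leading term divides it; move -\tfrac{5}{54}x_2x_3^{2} to the remainder.
  leading term x_2x_3: no divisor's leading term divides it; move -\tfrac{11}{27}x_2x_3 to the remainder.
  leading term x_2: no divisor's leading term divides it; move -\tfrac{4}{27}x_2 to the remainder.
  leading term x_3: no divisor's leading term divides it; move \tfrac{133}{54}x_3 to the remainder.
  leading term 1: no divisor's leading term divides it; move -\tfrac{49}{27} to the remainder.
  remainder -\tfrac{5}{54}x_2x_3^{2} - \tfrac{11}{27}x_2x_3 - \tfrac{4}{27}x_2 + \tfrac{133}{54}x_3 - \tfrac{49}{27} ≠ 0; add g_4 = -\tfrac{5}{54}x_2x_3^{2} - \tfrac{11}{27}x_2x_3 - \tfrac{4}{27}x_2 + \tfrac{133}{54}x_3 - \tfrac{49}{27} to the basis.

The other S-polynomials (S(f_2,g_3), S(f_1,g_4), S(f_2,g_4), S(g_3,g_4)) all reduce to 0 modulo the current basis, so we have a Gröbner basis.
Inter-reduce: drop elements whose leading term is divisible by another's, tail-reduce, and make monic.
Reduced Gröbner basis: {x_1 + \tfrac{5}{54}x_2x_3 + \tfrac{10}{27}x_2 - \tfrac{133}{54}, x_2x_3^{2} + \tfrac{22}{5}x_2x_3 + \tfrac{8}{5}x_2 - \tfrac{133}{5}x_3 + \tfrac{98}{5}}.

Buchberger on the second generating set:
h_1 = -98x_1x_3 + 4x_1 + 4x_2x_3 + 16x_2 + 168, LT = x_1x_3.
h_2 = -43x_1x_3 - 28x_1 - x_2x_3 - 4x_2 + 147, LT = x_1x_3.

S(h_1,h_2): lcm = x_1x_3. S = -\tfrac{1458}{2107}x_1 - \tfrac{135}{2107}x_2x_3 - \tfrac{540}{2107}x_2 + \tfrac{513}{301}.
  leading term x_1: no divisor's leading term divides it; move -\tfrac{1458}{2107}x_1 to the remainder.
  leading term x_2x_3: no divisor's leading term divides it; move -\tfrac{135}{2107}x_2x_3 to the remainder.
  leading term x_2: no divisor's leading term divides it; move -\tfrac{540}{2107}x_2 to the remainder.
  leading term 1: no divisor's leading term divides it; move \tfrac{513}{301} to the remainder.
  remainder -\tfrac{1458}{2107}x_1 - \tfrac{135}{2107}x_2x_3 - \tfrac{540}{2107}x_2 + \tfrac{513}{301} ≠ 0; add k_3 = -\tfrac{1458}{2107}x_1 - \tfrac{135}{2107}x_2x_3 - \tfrac{540}{2107}x_2 + \tfrac{513}{301} to the basis.

S(h_1,k_3): lcm = x_1x_3. S = -\tfrac{2}{49}x_1 - \tfrac{5}{54}x_2x_3^{2} - \tfrac{544}{1323}x_2x_3 - \tfrac{8}{49}x_2 + \tfrac{133}{54}x_3 - \tfrac{12}{7}.
  leading term x_1: subtract (\tfrac{43}{729})·k_3 from -\tfrac{2}{49}x_1 - \tfrac{5}{54}x_2x_3^{2} - \tfrac{544}{1323}x_2x_3 - \tfrac{8}{49}x_2 + \tfrac{133}{54}x_3 - \tfrac{12}{7} → -\tfrac{5}{54}x_2x_3^{2} - \tfrac{11}{27}x_2x_3 - \tfrac{4}{27}x_2 + \tfrac{133}{54}x_3 - \tfrac{49}{27}
  leading term x_2x_3^{2}: no divisor's leading term divides it; move -\tfrac{5}{54}x_2x_3^{2} to the remainder.
  leading term x_2x_3: no divisor's leading term divides it; move -\tfrac{11}{27}x_2x_3 to the remainder.
  leading term x_2: no divisor's leading term divides it; move -\tfrac{4}{27}x_2 to the remainder.
  leading term x_3: no divisor's leading term divides it; move \tfrac{133}{54}x_3 to the remainder.
  leading term 1: no divisor's leading term divides it; move -\tfrac{49}{27} to the remainder.
  remainder -\tfrac{5}{54}x_2x_3^{2} - \tfrac{11}{27}x_2x_3 - \tfrac{4}{27}x_2 + \tfrac{133}{54}x_3 - \tfrac{49}{27} ≠ 0; add k_4 = -\tfrac{5}{54}x_2x_3^{2} - \tfrac{11}{27}x_2x_3 - \tfrac{4}{27}x_2 + \tfrac{133}{54}x_3 - \tfrac{49}{27} to the basis.

The other S-polynomials (S(h_2,k_3), S(h_1,k_4), S(h_2,k_4), S(k_3,k_4)) all reduce to 0 modulo the current basis, so we have a Gröbner basis.
Inter-reduce: drop elements whose leading term is divisible by another's, tail-reduce, and make monic.
Reduced Gröbner basis: {x_1 + \tfrac{5}{54}x_2x_3 + \tfrac{10}{27}x_2 - \tfrac{133}{54}, x_2x_3^{2} + \tfrac{22}{5}x_2x_3 + \tfrac{8}{5}x_2 - \tfrac{133}{5}x_3 + \tfrac{98}{5}}.

Same reduced basis, so the two generating sets span the same ideal.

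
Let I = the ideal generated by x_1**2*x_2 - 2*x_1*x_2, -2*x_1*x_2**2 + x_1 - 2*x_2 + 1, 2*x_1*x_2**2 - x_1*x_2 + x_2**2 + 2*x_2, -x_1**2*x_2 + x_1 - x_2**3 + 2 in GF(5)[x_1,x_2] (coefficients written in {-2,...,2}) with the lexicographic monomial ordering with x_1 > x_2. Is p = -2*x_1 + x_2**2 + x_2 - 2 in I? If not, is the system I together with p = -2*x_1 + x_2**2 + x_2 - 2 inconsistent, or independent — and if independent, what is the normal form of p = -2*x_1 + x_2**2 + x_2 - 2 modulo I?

First compute the reduced Gröbner basis of I by Buchberger's algorithm.
f_1 = x_1**2*x_2 - 2*x_1*x_2, LT = x_1**2*x_2.
f_2 = -2*x_1*x_2**2 + x_1 - 2*x_2 + 1, LT = x_1*x_2**2.
f_3 = 2*x_1*x_2**2 - x_1*x_2 + x_2**2 + 2*x_2, LT = x_1*x_2**2.
f_4 = -x_1**2*x_2 + x_1 - x_2**3 + 2, LT = x_1**2*x_2.

S(f_1,f_2): lcm = x_1**2*x_2**2. S = -2*x_1**2 - 2*x_1*x_2**2 - x_1*x_2 - 2*x_1.
  leading term x_1**2: no divisor's leading term divides it; move -2*x_1**2 to the remainder.
  leading term x_1*x_2**2: subtract (1)·f_2 from -2*x_1*x_2**2 - x_1*x_2 - 2*x_1 → -x_1*x_2 + 2*x_1 + 2*x_2 - 1
  leading term x_1*x_2: no divisor's leading term divides it; move -x_1*x_2 to the remainder.
  leading term x_1: no divisor's leading term divides it; move 2*x_1 to the remainder.
  leading term x_2: no divisor's leading term divides it; move 2*x_2 to the remainder.
  leading term 1: no divisor's leading term divides it; move -1 to the remainder.
  remainder -2*x_1**2 - x_1*x_2 + 2*x_1 + 2*x_2 - 1 ≠ 0; add h_5 = -2*x_1**2 - x_1*x_2 + 2*x_1 + 2*x_2 - 1 to the basis.

S(f_1,f_4): lcm = x_1**2*x_2. S = -2*x_1*x_2 + x_1 - x_2**3 + 2.
  leading term x_1*x_2: no divisor's leading term divides it; move -2*x_1*x_2 to the remainder.
  leading term x_1: no divisor's leading term divides it; move x_1 to the remainder.
  leading term x_2**3: no divisor's leading term divides it; move -x_2**3 to the remainder.
  leading term 1: no divisor's leading term divides it; move 2 to the remainder.
  remainder -2*x_1*x_2 + x_1 - x_2**3 + 2 ≠ 0; add h_6 = -2*x_1*x_2 + x_1 - x_2**3 + 2 to the basis.

S(f_2,f_3): lcm = x_1*x_2**2. S = -2*x_1*x_2 + 2*x_1 + 2*x_2**2 + 2.
  leading term x_1*x_2: subtract (1)·h_6 from -2*x_1*x_2 + 2*x_1 + 2*x_2**2 + 2 → x_1 + x_2**3 + 2*x_2**2
  leading term x_1: no divisor's leading term divides it; move x_1 to the remainder.
  leading term x_2**3: no divisor's leading term divides it; move x_2**3 to the remainder.
  leading term x_2**2: no divisor's leading term divides it; move 2*x_2**2 to the remainder.
  remainder x_1 + x_2**3 + 2*x_2**2 ≠ 0; add h_7 = x_1 + x_2**3 + 2*x_2**2 to the basis.

S(f_2,f_4): lcm = x_1**2*x_2**2. S = 2*x_1**2 + 2*x_1*x_2 + 2*x_1 - x_2**4 + 2*x_2.
  leading term x_1**2: subtract (-1)·h_5 from 2*x_1**2 + 2*x_1*x_2 + 2*x_1 - x_2**4 + 2*x_2 → x_1*x_2 - x_1 - x_2**4 - x_2 - 1
  leading term x_1*x_2: subtract (2)·h_6 from x_1*x_2 - x_1 - x_2**4 - x_2 - 1 → 2*x_1 - x_2**4 + 2*x_2**3 - x_2
  leading term x_1: subtract (2)·h_7 from 2*x_1 - x_2**4 + 2*x_2**3 - x_2 → -x_2**4 + x_2**2 - x_2
  leading term x_2**4: no divisor's leading term divides it; move -x_2**4 to the remainder.
  leading term x_2**2: no divisor's leading term divides it; move x_2**2 to the remainder.
  leading term x_2: no divisor's leading term divides it; move -x_2 to the remainder.
  remainder -x_2**4 + x_2**2 - x_2 ≠ 0; add h_8 = -x_2**4 + x_2**2 - x_2 to the basis.

S(f_2,h_5): lcm = x_1**2*x_2**2. S = 2*x_1**2 + 2*x_1*x_2**3 + x_1*x_2**2 + x_1*x_2 + 2*x_1 + x_2**3 + 2*x_2**2.
  leading term x_1**2: subtract (-1)·h_5 from 2*x_1**2 + 2*x_1*x_2**3 + x_1*x_2**2 + x_1*x_2 + 2*x_1 + x_2**3 + 2*x_2**2 → 2*x_1*x_2**3 + x_1*x_2**2 - x_1 + x_2**3 + 2*x_2**2 + 2*x_2 - 1
  leading term x_1*x_2**3: subtract (-x_2)·f_2 from 2*x_1*x_2**3 + x_1*x_2**2 - x_1 + x_2**3 + 2*x_2**2 + 2*x_2 - 1 → x_1*x_2**2 + x_1*x_2 - x_1 + x_2**3 - 2*x_2 - 1
  leading term x_1*x_2**2: subtract (2)·f_2 from x_1*x_2**2 + x_1*x_2 - x_1 + x_2**3 - 2*x_2 - 1 → x_1*x_2 + 2*x_1 + x_2**3 + 2*x_2 + 2
  leading term x_1*x_2: subtract (2)·h_6 from x_1*x_2 + 2*x_1 + x_2**3 + 2*x_2 + 2 → -2*x_2**3 + 2*x_2 - 2
  leading term x_2**3: no divisor's leading term divides it; move -2*x_2**3 to the remainder.
  leading term x_2: no divisor's leading term divides it; move 2*x_2 to the remainder.
  leading term 1: no divisor's leading term divides it; move -2 to the remainder.
  remainder -2*x_2**3 + 2*x_2 - 2 ≠ 0; add h_9 = -2*x_2**3 + 2*x_2 - 2 to the basis.

The other S-polynomials (S(f_1,f_3), S(f_3,f_4), S(f_1,h_5), S(f_3,h_5), S(f_4,h_5), S(f_1,h_6), S(f_2,h_6), S(f_3,h_6), S(f_4,h_6), S(h_5,h_6), S(f_1,h_7), S(f_2,h_7), S(f_3,h_7), S(f_4,h_7), S(h_5,h_7), S(h_6,h_7), S(f_1,h_8), S(f_2,h_8), S(f_3,h_8), S(f_4,h_8), S(h_5,h_8), S(h_6,h_8), S(h_7,h_8), S(f_1,h_9), S(f_2,h_9), S(f_3,h_9), S(f_4,h_9), S(h_5,h_9), S(h_6,h_9), S(h_7,h_9), S(h_8,h_9)) all reduce to 0 modulo the current basis, so we have a Gröbner basis.
Inter-reduce: drop elements whose leading term is divisible by another's, tail-reduce, and make monic.
Reduced Gröbner basis: {x_1 + 2*x_2**2 + x_2 - 1, x_2**3 - x_2 + 1}.
Label its elements g_1 = x_1 + 2*x_2**2 + x_2 - 1, g_2 = x_2**3 - x_2 + 1.

Reduce p = -2*x_1 + x_2**2 + x_2 - 2 modulo G:
  leading term x_1: subtract (-2)·g_1 from -2*x_1 + x_2**2 + x_2 - 2 → -2*x_2 + 1
  leading term x_2: no divisor's leading term divides it; move -2*x_2 to the remainder.
  leading term 1: no divisor's leading term divides it; move 1 to the remainder.
  normal form = -2*x_2 + 1.
The normal form is nonzero, so p ∉ I. Since p minus its normal form lies in I, I + (p) = I + (r) where r = -2*x_2 + 1; decide whether this ideal is the whole ring.
Run Buchberger on G together with r (pairs among the g_i already reduce to 0 since G is a Gröbner basis):
g_1 = x_1 + 2*x_2**2 + x_2 - 1, LT = x_1.
g_2 = x_2**3 - x_2 + 1, LT = x_2**3.
r = -2*x_2 + 1, LT = x_2.

The S-polynomials (S(g_1,g_2), S(g_1,r), S(g_2,r)) all reduce to 0 modulo the current basis, so we have a Gröbner basis.
Inter-reduce: drop elements whose leading term is divisible by another's, tail-reduce, and make monic.
Reduced Gröbner basis: {x_1, x_2 + 2}.
The reduced Gröbner basis of I + (p) is {x_1, x_2 + 2} ≠ {1}, a proper ideal, so the enlarged system stays consistent: p is independent of I, with normal form -2*x_2 + 1.

-2*x_1 + x_2**2 + x_2 - 2 is independent of I; its normal form modulo I is -2*x_2 + 1.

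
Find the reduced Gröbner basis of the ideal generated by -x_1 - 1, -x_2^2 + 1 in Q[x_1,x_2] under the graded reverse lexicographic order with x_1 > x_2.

This is the nonlinear analogue of row-reducing a linear system.

f_1 = -x_1 - 1, LT = x_1.
f_2 = -x_2^2 + 1, LT = x_2^2.

The S-polynomials (S(f_1,f_2)) all reduce to 0 modulo the current basis, so we have a Gröbner basis.

G = {x_2^2 - 1, x_1 + 1}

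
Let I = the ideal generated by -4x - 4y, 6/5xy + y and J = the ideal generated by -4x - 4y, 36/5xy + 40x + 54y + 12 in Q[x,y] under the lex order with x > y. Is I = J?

Equality of ideals is decidable: compute both reduced Gröbner bases (unique for the ordering) and check whether they agree.
Buchberger on the first generating set:
f_1 = -4x - 4y, LT = x.
f_2 = 6/5xy + y, LT = xy.

S(f_1,f_2): lcm = xy. S = y^2 - 5/6y.
  leading term y^2: no divisor's leading term divides it; move y^2 to the remainder.
  leading term y: no divisor's leading term divides it; move -5/6y to the remainder.
  remainder y^2 - 5/6y ≠ 0; add g_3 = y^2 - 5/6y to the basis.

S(f_1,g_3): leading monomials are coprime, so the S-polynomial reduces to 0 (Buchberger's first criterion).
S(f_2,g_3): lcm = xy^2. S = 5/6xy + 5/6y^2.
  leading term xy: subtract (-5/24y)·f_1 from 5/6xy + 5/6y^2 → 0
  remainder 0.

Every S-polynomial of the final basis reduces to 0, so we have a Gröbner basis.
Inter-reduce: drop elements whose leading term is divisible by another's, tail-reduce, and make monic.
Reduced Gröbner basis: {x + y, y^2 - 5/6y}.

Buchberger on the second generating set:
h_1 = -4x - 4y, LT = x.
h_2 = 36/5xy + 40x + 54y + 12, LT = xy.

S(h_1,h_2): lcm = xy. S = -50/9x + y^2 - 15/2y - 5/3.
  leading term x: subtract (25/18)·h_1 from -50/9x + y^2 - 15/2y - 5/3 → y^2 - 35/18y - 5/3
  leading term y^2: no divisor's leading term divides it; move y^2 to the remainder.
  leading term y: no divisor's leading term divides it; move -35/18y to the remainder.
  leading term 1: no divisor's leading term divides it; move -5/3 to the remainder.
  remainder y^2 - 35/18y - 5/3 ≠ 0; add k_3 = y^2 - 35/18y - 5/3 to the basis.

S(h_1,k_3): leading monomials are coprime, so the S-polynomial reduces to 0 (Buchberger's first criterion).
S(h_2,k_3): lcm = xy^2. S = 15/2xy + 5/3x + 15/2y^2 + 5/3y.
  leading term xy: subtract (-15/8y)·h_1 from 15/2xy + 5/3x + 15/2y^2 + 5/3y → 5/3x + 5/3y
  leading term x: subtract (-5/12)·h_1 from 5/3x + 5/3y → 0
  remainder 0.

Every S-polynomial of the final basis reduces to 0, so we have a Gröbner basis.
Inter-reduce: drop elements whose leading term is divisible by another's, tail-reduce, and make monic.
Reduced Gröbner basis: {x + y, y^2 - 35/18y - 5/3}.

Since the reduced bases disagree, the two ideals are not the same.

No, the ideals differ.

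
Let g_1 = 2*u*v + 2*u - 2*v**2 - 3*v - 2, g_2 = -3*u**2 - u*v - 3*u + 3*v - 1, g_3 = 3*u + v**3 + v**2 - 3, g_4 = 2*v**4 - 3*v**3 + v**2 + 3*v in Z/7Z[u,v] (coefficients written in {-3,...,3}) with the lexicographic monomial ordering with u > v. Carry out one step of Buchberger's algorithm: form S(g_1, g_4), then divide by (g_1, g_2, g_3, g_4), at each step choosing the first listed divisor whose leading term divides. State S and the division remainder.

lcm(LM(g_1), LM(g_4)) = u*v**4.
S = (lcm/LT(g_1))·g_1 − (lcm/LT(g_4))·g_4 = -u*v**3 + 3*u*v**2 + 2*u*v - v**5 + 2*v**4 - v**3.
Reduce S modulo (g_1, g_2, g_3, g_4) in that order:
  leading term u*v**3: subtract (3*v**2)·g_1 from -u*v**3 + 3*u*v**2 + 2*u*v - v**5 + 2*v**4 - v**3 → -3*u*v**2 + 2*u*v - v**5 + v**4 + v**3 - v**2
  leading term u*v**2: subtract (2*v)·g_1 from -3*u*v**2 + 2*u*v - v**5 + v**4 + v**3 - v**2 → -2*u*v - v**5 + v**4 - 2*v**3 - 2*v**2 - 3*v
  leading term u*v: subtract (-1)·g_1 from -2*u*v - v**5 + v**4 - 2*v**3 - 2*v**2 - 3*v → 2*u - v**5 + v**4 - 2*v**3 + 3*v**2 + v - 2
  leading term u: subtract (3)·g_3 from 2*u - v**5 + v**4 - 2*v**3 + 3*v**2 + v - 2 → -v**5 + v**4 + 2*v**3 + v
  leading term v**5: subtract (3*v)·g_4 from -v**5 + v**4 + 2*v**3 + v → 3*v**4 - v**3 - 2*v**2 + v
  leading term v**4: subtract (-2)·g_4 from 3*v**4 - v**3 - 2*v**2 + v → 0
The remainder is 0, so this S-polynomial contributes no new basis element.

S(g_1, g_4) = -u*v**3 + 3*u*v**2 + 2*u*v - v**5 + 2*v**4 - v**3; remainder on division = 0.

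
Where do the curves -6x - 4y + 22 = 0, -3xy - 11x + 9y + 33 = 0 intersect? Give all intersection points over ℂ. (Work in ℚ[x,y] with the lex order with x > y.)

Compute a lex Gröbner basis by Buchberger's algorithm.
f_1 = -6x - 4y + 22, LT = x.
f_2 = -3xy - 11x + 9y + 33, LT = xy.

S(f_1,f_2): lcm = xy. S = -11/3x + ⅔y² - ⅔y + 11.
  leading term x: subtract (11/18)·f_1 from -11/3x + ⅔y² - ⅔y + 11 → ⅔y² + 16/9y - 22/9
  leading term y²: no divisor's leading term divides it; move ⅔y² to the remainder.
  leading term y: no divisor's leading term divides it; move 16/9y to the remainder.
  leading term 1: no divisor's leading term divides it; move -22/9 to the remainder.
  remainder ⅔y² + 16/9y - 22/9 ≠ 0; add h_3 = ⅔y² + 16/9y - 22/9 to the basis.

S(f_1,h_3): leading monomials are coprime, so the S-polynomial reduces to 0 (Buchberger's first criterion).
S(f_2,h_3): lcm = xy². S = xy + 11/3x - 3y² - 11y.
  leading term xy: subtract (-⅙y)·f_1 from xy + 11/3x - 3y² - 11y → 11/3x - 11/3y² - 22/3y
  leading term x: subtract (-11/18)·f_1 from 11/3x - 11/3y² - 22/3y → -11/3y² - 88/9y + 121/9
  leading term y²: subtract (-11/2)·h_3 from -11/3y² - 88/9y + 121/9 → 0
  remainder 0.

Every S-polynomial of the final basis reduces to 0, so we have a Gröbner basis.
Inter-reduce: drop elements whose leading term is divisible by another's, tail-reduce, and make monic.
Reduced Gröbner basis: {x + ⅔y - 11/3, y² + 8/3y - 11/3}.

From the last basis element, y² + 8/3y - 11/3 = 0, so y takes values in {-11/3, 1}. Each choice, substituted upward through the basis, yields the corresponding point(s) of the solution set.
  y = -11/3: the earlier basis element becomes x - 55/9 = 0, giving x = 55/9 — point (55/9, -11/3).
  y = 1: the earlier basis element becomes x - 3 = 0, giving x = 3 — point (3, 1).
Substituting each solution back into the original system confirms all equations vanish.

{(55/9, -11/3), (3, 1)}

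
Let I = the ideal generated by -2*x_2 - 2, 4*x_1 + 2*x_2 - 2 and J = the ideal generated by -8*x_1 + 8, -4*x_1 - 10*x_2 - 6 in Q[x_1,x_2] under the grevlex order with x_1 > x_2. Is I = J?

Two ideals are equal iff their reduced Gröbner bases coincide (the reduced basis is unique for a fixed ordering).
Buchberger on the first generating set:
f_1 = -2*x_2 - 2, LT = x_2.
f_2 = 4*x_1 + 2*x_2 - 2, LT = x_1.

The S-polynomials (S(f_1,f_2)) all reduce to 0 modulo the current basis, so we have a Gröbner basis.
Inter-reduce: drop elements whose leading term is divisible by another's, tail-reduce, and make monic.
Reduced Gröbner basis: {x_1 - 1, x_2 + 1}.

Buchberger on the second generating set:
h_1 = -8*x_1 + 8, LT = x_1.
h_2 = -4*x_1 - 10*x_2 - 6, LT = x_1.

S(h_1,h_2): lcm = x_1. S = -5/2*x_2 - 5/2.
  leading term x_2: no divisor's leading term divides it; move -5/2*x_2 to the remainder.
  leading term 1: no divisor's leading term divides it; move -5/2 to the remainder.
  remainder -5/2*x_2 - 5/2 ≠ 0; add k_3 = -5/2*x_2 - 5/2 to the basis.

The other S-polynomials (S(h_1,k_3), S(h_2,k_3)) all reduce to 0 modulo the current basis, so we have a Gröbner basis.
Inter-reduce: drop elements whose leading term is divisible by another's, tail-reduce, and make monic.
Reduced Gröbner basis: {x_1 - 1, x_2 + 1}.

The two bases agree; hence the ideals are identical.

Yes, the ideals are equal.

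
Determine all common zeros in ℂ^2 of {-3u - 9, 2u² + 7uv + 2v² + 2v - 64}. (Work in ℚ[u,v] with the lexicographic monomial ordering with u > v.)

Compute a lex Gröbner basis by Buchberger's algorithm.
f_1 = -3u - 9, LT = u.
f_2 = 2u² + 7uv + 2v² + 2v - 64, LT = u².

S(f_1,f_2): lcm = u². S = -7/2uv + 3u - v² - v + 32.
  leading term uv: subtract (7/6v)·f_1 from -7/2uv + 3u - v² - v + 32 → 3u - v² + 19/2v + 32
  leading term u: subtract (-1)·f_1 from 3u - v² + 19/2v + 32 → -v² + 19/2v + 23
  leading term v²: no divisor's leading term divides it; move -v² to the remainder.
  leading term v: no divisor's leading term divides it; move 19/2v to the remainder.
  leading term 1: no divisor's leading term divides it; move 23 to the remainder.
  remainder -v² + 19/2v + 23 ≠ 0; add h_3 = -v² + 19/2v + 23 to the basis.

The other S-polynomials (S(f_1,h_3), S(f_2,h_3)) all reduce to 0 modulo the current basis, so we have a Gröbner basis.
Inter-reduce: drop elements whose leading term is divisible by another's, tail-reduce, and make monic.
Reduced Gröbner basis: {u + 3, v² - 19/2v - 23}.

Since the basis is lex-ordered, v² - 19/2v - 23 is univariate in v. Its roots are {-2, 23/2}. Back-substituting each root into the other basis elements fixes the other coordinates.
  v = -2: the earlier basis element becomes u + 3 = 0, giving u = -3 — point (-3, -2).
  v = 23/2: the earlier basis element becomes u + 3 = 0, giving u = -3 — point (-3, 23/2).
Substituting each solution back into the original system confirms all equations vanish.

{(-3, -2), (-3, 23/2)}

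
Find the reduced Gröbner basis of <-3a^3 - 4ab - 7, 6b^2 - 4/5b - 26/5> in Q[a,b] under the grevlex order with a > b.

f_1 = -3a^3 - 4ab - 7, LT = a^3.
f_2 = 6b^2 - 4/5b - 26/5, LT = b^2.

The S-polynomials (S(f_1,f_2)) all reduce to 0 modulo the current basis, so we have a Gröbner basis.

G = {a^3 + 4/3ab + 7/3, b^2 - 2/15b - 13/15}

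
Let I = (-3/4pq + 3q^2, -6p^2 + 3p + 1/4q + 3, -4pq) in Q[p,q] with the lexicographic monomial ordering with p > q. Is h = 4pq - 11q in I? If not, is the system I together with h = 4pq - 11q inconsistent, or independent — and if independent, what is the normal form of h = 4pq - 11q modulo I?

4pq - 11q lies in I (it reduces to 0).

First compute the reduced Gröbner basis of I by Buchberger's algorithm.
f_1 = -3/4pq + 3q^2, LT = pq.
f_2 = -6p^2 + 3p + 1/4q + 3, LT = p^2.
f_3 = -4pq, LT = pq.

S(f_1,f_2): lcm = p^2q. S = -4pq^2 + 1/2pq + 1/24q^2 + 1/2q.
  leading term pq^2: subtract (16/3q)·f_1 from -4pq^2 + 1/2pq + 1/24q^2 + 1/2q → 1/2pq - 16q^3 + 1/24q^2 + 1/2q
  leading term pq: subtract (-2/3)·f_1 from 1/2pq - 16q^3 + 1/24q^2 + 1/2q → -16q^3 + 49/24q^2 + 1/2q
  leading term q^3: no divisor's leading term divides it; move -16q^3 to the remainder.
  leading term q^2: no divisor's leading term divides it; move 49/24q^2 to the remainder.
  leading term q: no divisor's leading term divides it; move 1/2q to the remainder.
  remainder -16q^3 + 49/24q^2 + 1/2q ≠ 0; add k_4 = -16q^3 + 49/24q^2 + 1/2q to the basis.

S(f_1,f_3): lcm = pq. S = -4q^2.
  leading term q^2: no divisor's leading term divides it; move -4q^2 to the remainder.
  remainder -4q^2 ≠ 0; add k_5 = -4q^2 to the basis.

S(f_2,f_3): lcm = p^2q. S = -1/2pq - 1/24q^2 - 1/2q.
  leading term pq: subtract (2/3)·f_1 from -1/2pq - 1/24q^2 - 1/2q → -49/24q^2 - 1/2q
  leading term q^2: subtract (49/96)·k_5 from -49/24q^2 - 1/2q → -1/2q
  leading term q: no divisor's leading term divides it; move -1/2q to the remainder.
  remainder -1/2q ≠ 0; add k_6 = -1/2q to the basis.

The other S-polynomials (S(f_1,k_4), S(f_2,k_4), S(f_3,k_4), S(f_1,k_5), S(f_2,k_5), S(f_3,k_5), S(k_4,k_5), S(f_1,k_6), S(f_2,k_6), S(f_3,k_6), S(k_4,k_6), S(k_5,k_6)) all reduce to 0 modulo the current basis, so we have a Gröbner basis.
Inter-reduce: drop elements whose leading term is divisible by another's, tail-reduce, and make monic.
Reduced Gröbner basis: {p^2 - 1/2p - 1/2, q}.
Label its elements g_1 = p^2 - 1/2p - 1/2, g_2 = q.

Reduce h = 4pq - 11q modulo G:
  leading term pq: subtract (4p)·g_2 from 4pq - 11q → -11q
  leading term q: subtract (-11)·g_2 from -11q → 0
  normal form = 0.
Since the normal form is 0, h ∈ I.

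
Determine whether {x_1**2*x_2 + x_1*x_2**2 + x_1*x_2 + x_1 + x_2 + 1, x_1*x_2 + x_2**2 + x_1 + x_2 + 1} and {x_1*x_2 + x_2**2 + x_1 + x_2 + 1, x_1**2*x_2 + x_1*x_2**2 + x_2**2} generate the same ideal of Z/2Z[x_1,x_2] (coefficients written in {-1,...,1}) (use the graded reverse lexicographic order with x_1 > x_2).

Yes, the ideals are equal.

Since reduced Gröbner bases are canonical representatives of ideals under a given ordering, it suffices to compute and compare them.
Buchberger on the first generating set:
f_1 = x_1**2*x_2 + x_1*x_2**2 + x_1*x_2 + x_1 + x_2 + 1, LT = x_1**2*x_2.
f_2 = x_1*x_2 + x_2**2 + x_1 + x_2 + 1, LT = x_1*x_2.

S(f_1,f_2): lcm = x_1**2*x_2. S = x_1**2 + x_2 + 1.
  leading term x_1**2: no divisor's leading term divides it; move x_1**2 to the remainder.
  leading term x_2: no divisor's leading term divides it; move x_2 to the remainder.
  leading term 1: no divisor's leading term divides it; move 1 to the remainder.
  remainder x_1**2 + x_2 + 1 ≠ 0; add g_3 = x_1**2 + x_2 + 1 to the basis.

S(f_1,g_3): lcm = x_1**2*x_2. S = x_1*x_2**2 + x_1*x_2 + x_2**2 + x_1 + 1.
  leading term x_1*x_2**2: subtract (x_2)·f_2 from x_1*x_2**2 + x_1*x_2 + x_2**2 + x_1 + 1 → x_2**3 + x_1 + x_2 + 1
  leading term x_2**3: no divisor's leading term divides it; move x_2**3 to the remainder.
  leading term x_1: no divisor's leading term divides it; move x_1 to the remainder.
  leading term x_2: no divisor's leading term divides it; move x_2 to the remainder.
  leading term 1: no divisor's leading term divides it; move 1 to the remainder.
  remainder x_2**3 + x_1 + x_2 + 1 ≠ 0; add g_4 = x_2**3 + x_1 + x_2 + 1 to the basis.

The other S-polynomials (S(f_2,g_3), S(f_1,g_4), S(f_2,g_4), S(g_3,g_4)) all reduce to 0 modulo the current basis, so we have a Gröbner basis.
Inter-reduce: drop elements whose leading term is divisible by another's, tail-reduce, and make monic.
Reduced Gröbner basis: {x_2**3 + x_1 + x_2 + 1, x_1**2 + x_2 + 1, x_1*x_2 + x_2**2 + x_1 + x_2 + 1}.

Buchberger on the second generating set:
h_1 = x_1*x_2 + x_2**2 + x_1 + x_2 + 1, LT = x_1*x_2.
h_2 = x_1**2*x_2 + x_1*x_2**2 + x_2**2, LT = x_1**2*x_2.

S(h_1,h_2): lcm = x_1**2*x_2. S = x_1**2 + x_1*x_2 + x_2**2 + x_1.
  leading term x_1**2: no divisor's leading term divides it; move x_1**2 to the remainder.
  leading term x_1*x_2: subtract (1)·h_1 from x_1*x_2 + x_2**2 + x_1 → x_2 + 1
  leading term x_2: no divisor's leading term divides it; move x_2 to the remainder.
  leading term 1: no divisor's leading term divides it; move 1 to the remainder.
  remainder x_1**2 + x_2 + 1 ≠ 0; add k_3 = x_1**2 + x_2 + 1 to the basis.

S(h_1,k_3): lcm = x_1**2*x_2. S = x_1*x_2**2 + x_1**2 + x_1*x_2 + x_2**2 + x_1 + x_2.
  leading term x_1*x_2**2: subtract (x_2)·h_1 from x_1*x_2**2 + x_1**2 + x_1*x_2 + x_2**2 + x_1 + x_2 → x_2**3 + x_1**2 + x_1
  leading term x_2**3: no divisor's leading term divides it; move x_2**3 to the remainder.
  leading term x_1**2: subtract (1)·k_3 from x_1**2 + x_1 → x_1 + x_2 + 1
  leading term x_1: no divisor's leading term divides it; move x_1 to the remainder.
  leading term x_2: no divisor's leading term divides it; move x_2 to the remainder.
  leading term 1: no divisor's leading term divides it; move 1 to the remainder.
  remainder x_2**3 + x_1 + x_2 + 1 ≠ 0; add k_4 = x_2**3 + x_1 + x_2 + 1 to the basis.

The other S-polynomials (S(h_2,k_3), S(h_1,k_4), S(h_2,k_4), S(k_3,k_4)) all reduce to 0 modulo the current basis, so we have a Gröbner basis.
Inter-reduce: drop elements whose leading term is divisible by another's, tail-reduce, and make monic.
Reduced Gröbner basis: {x_2**3 + x_1 + x_2 + 1, x_1**2 + x_2 + 1, x_1*x_2 + x_2**2 + x_1 + x_2 + 1}.

The two bases agree; hence the ideals are identical.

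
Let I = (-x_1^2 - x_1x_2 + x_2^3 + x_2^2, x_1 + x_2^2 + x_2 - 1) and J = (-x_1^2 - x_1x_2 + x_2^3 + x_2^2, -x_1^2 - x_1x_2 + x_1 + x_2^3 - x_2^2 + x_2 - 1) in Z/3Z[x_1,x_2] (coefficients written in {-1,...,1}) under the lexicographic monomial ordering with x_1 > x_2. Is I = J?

Yes, the ideals are equal.

Two ideals are equal iff their reduced Gröbner bases coincide (the reduced basis is unique for a fixed ordering).
Buchberger on the first generating set:
f_1 = -x_1^2 - x_1x_2 + x_2^3 + x_2^2, LT = x_1^2.
f_2 = x_1 + x_2^2 + x_2 - 1, LT = x_1.

S(f_1,f_2): lcm = x_1^2. S = -x_1x_2^2 + x_1 - x_2^3 - x_2^2.
  leading term x_1x_2^2: subtract (-x_2^2)·f_2 from -x_1x_2^2 + x_1 - x_2^3 - x_2^2 → x_1 + x_2^4 + x_2^2
  leading term x_1: subtract (1)·f_2 from x_1 + x_2^4 + x_2^2 → x_2^4 - x_2 + 1
  leading term x_2^4: no divisor's leading term divides it; move x_2^4 to the remainder.
  leading term x_2: no divisor's leading term divides it; move -x_2 to the remainder.
  leading term 1: no divisor's leading term divides it; move 1 to the remainder.
  remainder x_2^4 - x_2 + 1 ≠ 0; add g_3 = x_2^4 - x_2 + 1 to the basis.

The other S-polynomials (S(f_1,g_3), S(f_2,g_3)) all reduce to 0 modulo the current basis, so we have a Gröbner basis.
Inter-reduce: drop elements whose leading term is divisible by another's, tail-reduce, and make monic.
Reduced Gröbner basis: {x_1 + x_2^2 + x_2 - 1, x_2^4 - x_2 + 1}.

Buchberger on the second generating set:
h_1 = -x_1^2 - x_1x_2 + x_2^3 + x_2^2, LT = x_1^2.
h_2 = -x_1^2 - x_1x_2 + x_1 + x_2^3 - x_2^2 + x_2 - 1, LT = x_1^2.

S(h_1,h_2): lcm = x_1^2. S = x_1 + x_2^2 + x_2 - 1.
  leading term x_1: no divisor's leading term divides it; move x_1 to the remainder.
  leading term x_2^2: no divisor's leading term divides it; move x_2^2 to the remainder.
  leading term x_2: no divisor's leading term divides it; move x_2 to the remainder.
  leading term 1: no divisor's leading term divides it; move -1 to the remainder.
  remainder x_1 + x_2^2 + x_2 - 1 ≠ 0; add k_3 = x_1 + x_2^2 + x_2 - 1 to the basis.

S(h_1,k_3): lcm = x_1^2. S = -x_1x_2^2 + x_1 - x_2^3 - x_2^2.
  leading term x_1x_2^2: subtract (-x_2^2)·k_3 from -x_1x_2^2 + x_1 - x_2^3 - x_2^2 → x_1 + x_2^4 + x_2^2
  leading term x_1: subtract (1)·k_3 from x_1 + x_2^4 + x_2^2 → x_2^4 - x_2 + 1
  leading term x_2^4: no divisor's leading term divides it; move x_2^4 to the remainder.
  leading term x_2: no divisor's leading term divides it; move -x_2 to the remainder.
  leading term 1: no divisor's leading term divides it; move 1 to the remainder.
  remainder x_2^4 - x_2 + 1 ≠ 0; add k_4 = x_2^4 - x_2 + 1 to the basis.

The other S-polynomials (S(h_2,k_3), S(h_1,k_4), S(h_2,k_4), S(k_3,k_4)) all reduce to 0 modulo the current basis, so we have a Gröbner basis.
Inter-reduce: drop elements whose leading term is divisible by another's, tail-reduce, and make monic.
Reduced Gröbner basis: {x_1 + x_2^2 + x_2 - 1, x_2^4 - x_2 + 1}.

These coincide, so the ideals are equal.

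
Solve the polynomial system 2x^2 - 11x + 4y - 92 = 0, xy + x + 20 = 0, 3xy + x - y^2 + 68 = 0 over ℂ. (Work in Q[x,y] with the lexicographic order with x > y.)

Compute a lex Gröbner basis by Buchberger's algorithm.
f_1 = 2x^2 - 11x + 4y - 92, LT = x^2.
f_2 = xy + x + 20, LT = xy.
f_3 = 3xy + x - y^2 + 68, LT = xy.

S(f_1,f_2): lcm = x^2y. S = -x^2 - 11/2xy - 20x + 2y^2 - 46y.
  leading term x^2: subtract (-1/2)·f_1 from -x^2 - 11/2xy - 20x + 2y^2 - 46y → -11/2xy - 51/2x + 2y^2 - 44y - 46
  leading term xy: subtract (-11/2)·f_2 from -11/2xy - 51/2x + 2y^2 - 44y - 46 → -20x + 2y^2 - 44y + 64
  leading term x: no divisor's leading term divides it; move -20x to the remainder.
  leading term y^2: no divisor's leading term divides it; move 2y^2 to the remainder.
  leading term y: no divisor's leading term divides it; move -44y to the remainder.
  leading term 1: no divisor's leading term divides it; move 64 to the remainder.
  remainder -20x + 2y^2 - 44y + 64 ≠ 0; add h_4 = -20x + 2y^2 - 44y + 64 to the basis.

S(f_1,f_3): lcm = x^2y. S = -1/3x^2 + 1/3xy^2 - 11/2xy - 68/3x + 2y^2 - 46y.
  leading term x^2: subtract (-1/6)·f_1 from -1/3x^2 + 1/3xy^2 - 11/2xy - 68/3x + 2y^2 - 46y → 1/3xy^2 - 11/2xy - 49/2x + 2y^2 - 136/3y - 46/3
  leading term xy^2: subtract (1/3y)·f_2 from 1/3xy^2 - 11/2xy - 49/2x + 2y^2 - 136/3y - 46/3 → -35/6xy - 49/2x + 2y^2 - 52y - 46/3
  leading term xy: subtract (-35/6)·f_2 from -35/6xy - 49/2x + 2y^2 - 52y - 46/3 → -56/3x + 2y^2 - 52y + 304/3
  leading term x: subtract (14/15)·h_4 from -56/3x + 2y^2 - 52y + 304/3 → 2/15y^2 - 164/15y + 208/5
  leading term y^2: no divisor's leading term divides it; move 2/15y^2 to the remainder.
  leading term y: no divisor's leading term divides it; move -164/15y to the remainder.
  leading term 1: no divisor's leading term divides it; move 208/5 to the remainder.
  remainder 2/15y^2 - 164/15y + 208/5 ≠ 0; add h_5 = 2/15y^2 - 164/15y + 208/5 to the basis.

S(f_2,f_3): lcm = xy. S = 2/3x + 1/3y^2 - 8/3.
  leading term x: subtract (-1/30)·h_4 from 2/3x + 1/3y^2 - 8/3 → 2/5y^2 - 22/15y - 8/15
  leading term y^2: subtract (3)·h_5 from 2/5y^2 - 22/15y - 8/15 → 94/3y - 376/3
  leading term y: no divisor's leading term divides it; move 94/3y to the remainder.
  leading term 1: no divisor's leading term divides it; move -376/3 to the remainder.
  remainder 94/3y - 376/3 ≠ 0; add h_6 = 94/3y - 376/3 to the basis.

The other S-polynomials (S(f_1,h_4), S(f_2,h_4), S(f_3,h_4), S(f_1,h_5), S(f_2,h_5), S(f_3,h_5), S(h_4,h_5), S(f_1,h_6), S(f_2,h_6), S(f_3,h_6), S(h_4,h_6), S(h_5,h_6)) all reduce to 0 modulo the current basis, so we have a Gröbner basis.
Inter-reduce: drop elements whose leading term is divisible by another's, tail-reduce, and make monic.
Reduced Gröbner basis: {x + 4, y - 4}.

Elimination: the polynomial y - 4 lies in the elimination ideal for y, so y ∈ {4}. For each such y, the remaining basis elements (now univariate) give the rest of the solution.
  y = 4: the earlier basis element becomes x + 4 = 0, giving x = -4 — point (-4, 4).

{(-4, 4)}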